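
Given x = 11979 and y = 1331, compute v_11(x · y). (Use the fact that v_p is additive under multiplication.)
v_11(15944049) = 6

v_p(x) = 3 (factor: 11979 = 11^3 · 9); v_p(y) = 3 (factor: 1331 = 11^3 · 1). Additivity: v_p(xy) = v_p(x) + v_p(y) = 3 + 3 = 6. (Direct check: xy = 15944049 = 11^6 · (9).)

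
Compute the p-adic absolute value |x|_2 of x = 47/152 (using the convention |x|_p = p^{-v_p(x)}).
|47/152|_2 = 8

Step 1 — compute v_2(x) by factoring powers of 2 out of the numerator and denominator: v_2(47/152) = -3. Step 2 — apply |x|_p = p^{-v_p(x)} = 2^{3} = 8.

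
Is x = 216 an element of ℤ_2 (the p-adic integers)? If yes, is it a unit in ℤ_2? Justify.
x ∈ ℤ_2 but not a unit; v_2(x) = 3 > 0

ℤ_2 = {x ∈ ℚ_2 : v_2(x) ≥ 0} and ℤ_2^× = {x ∈ ℤ_2 : v_2(x) = 0}. Here v_2(216) = v_2(num) − v_2(den) = 3; compare against these criteria.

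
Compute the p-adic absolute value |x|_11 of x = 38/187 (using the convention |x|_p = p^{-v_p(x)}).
|38/187|_11 = 11

Step 1 — compute v_11(x) by factoring powers of 11 out of the numerator and denominator: v_11(38/187) = -1. Step 2 — apply |x|_p = p^{-v_p(x)} = 11^{1} = 11.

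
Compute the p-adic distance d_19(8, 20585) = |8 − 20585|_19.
d_19(8, 20585) = 1/6859

Step 1 — x − y = 8 − 20585 = -20577. Step 2 — v_19(-20577) = 3 (factor: -20577 = −(19^3 · 3); the sign does not affect v_p). Step 3 — |x − y|_19 = 19^{-3} = 1/6859.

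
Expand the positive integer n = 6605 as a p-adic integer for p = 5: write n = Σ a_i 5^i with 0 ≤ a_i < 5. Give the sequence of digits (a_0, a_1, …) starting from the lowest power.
(a_0, a_1, …) = (0, 1, 4, 2, 0, 2)

Repeated division by 5 gives the digits low-to-high: 6605 = 1·5^1 + 4·5^2 + 2·5^3 + 2·5^5. Digit sequence: (0, 1, 4, 2, 0, 2).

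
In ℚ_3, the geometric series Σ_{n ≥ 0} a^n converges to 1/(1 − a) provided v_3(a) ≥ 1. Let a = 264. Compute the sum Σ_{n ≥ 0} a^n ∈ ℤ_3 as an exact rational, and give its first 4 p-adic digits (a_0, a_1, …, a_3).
Σ a^n = 1/(1 − a) = -1/263;  first 4 digits = (1, 1, 0, 0)

v_3(a) = 1 ≥ 1, so the series converges in ℤ_3 to 1/(1 − a) = 1/(1 − 264) = -1/263. Expand this rational in ℤ_3: compute digits iteratively via d_i = x_i mod 3, x_{i+1} = (x_i − d_i)/3. The first 4 digits are (1, 1, 0, 0).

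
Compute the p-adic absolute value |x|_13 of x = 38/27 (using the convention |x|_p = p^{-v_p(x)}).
|38/27|_13 = 1

Step 1 — compute v_13(x) by factoring powers of 13 out of the numerator and denominator: v_13(38/27) = 0. Step 2 — apply |x|_p = p^{-v_p(x)} = 13^{0} = 1.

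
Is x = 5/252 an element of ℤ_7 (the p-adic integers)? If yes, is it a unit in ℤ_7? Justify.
x ∉ ℤ_7 (v_7(x) = -1 < 0)

ℤ_7 = {x ∈ ℚ_7 : v_7(x) ≥ 0} and ℤ_7^× = {x ∈ ℤ_7 : v_7(x) = 0}. Here v_7(5/252) = v_7(num) − v_7(den) = -1; compare against these criteria.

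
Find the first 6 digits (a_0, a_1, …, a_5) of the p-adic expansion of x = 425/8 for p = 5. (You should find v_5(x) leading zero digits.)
(a_0, …, a_5) = (0, 0, 4, 4, 1, 4)

v_5(425/8) = 2, so a_0 = ... = a_1 = 0. Factor out: x = 5^2 · u with u = 17/8 a unit in ℤ_5. Expand u iteratively via a_{v+i} = u_i mod 5, u_{i+1} = (u_i − a_{v+i})/5:
  u_0 = 17/8;  a_2 = 4;  u_1 = (u_0 − 4)/5 = -3/8
  u_1 = -3/8;  a_3 = 4;  u_2 = (u_1 − 4)/5 = -7/8
  u_2 = -7/8;  a_4 = 1;  u_3 = (u_2 − 1)/5 = -3/8
  u_3 = -3/8;  a_5 = 4;  u_4 = (u_3 − 4)/5 = -7/8
Digits: (0, 0, 4, 4, 1, 4).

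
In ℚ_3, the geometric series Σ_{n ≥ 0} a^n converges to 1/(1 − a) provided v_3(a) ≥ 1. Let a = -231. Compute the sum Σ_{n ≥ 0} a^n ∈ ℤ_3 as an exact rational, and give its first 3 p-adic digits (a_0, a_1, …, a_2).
Σ a^n = 1/(1 − a) = 1/232;  first 3 digits = (1, 1, 2)

v_3(a) = 1 ≥ 1, so the series converges in ℤ_3 to 1/(1 − a) = 1/(1 − (-231)) = 1/232. Expand this rational in ℤ_3: compute digits iteratively via d_i = x_i mod 3, x_{i+1} = (x_i − d_i)/3. The first 3 digits are (1, 1, 2).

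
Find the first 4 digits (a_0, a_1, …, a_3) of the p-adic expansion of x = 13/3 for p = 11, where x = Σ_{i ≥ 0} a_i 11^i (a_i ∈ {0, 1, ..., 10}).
(a_0, …, a_3) = (8, 7, 3, 7)

v_11(13/3) = 0 (numerator and denominator both coprime to 11), so x ∈ ℤ_11^×. Compute digits iteratively via a_i = x_i mod 11, x_{i+1} = (x_i − a_i)/11, with x_0 = x:
  x_0 = 13/3;  a_0 = 8;  x_1 = (x_0 − 8)/11 = -1/3
  x_1 = -1/3;  a_1 = 7;  x_2 = (x_1 − 7)/11 = -2/3
  x_2 = -2/3;  a_2 = 3;  x_3 = (x_2 − 3)/11 = -1/3
  x_3 = -1/3;  a_3 = 7;  x_4 = (x_3 − 7)/11 = -2/3
Digits: (8, 7, 3, 7).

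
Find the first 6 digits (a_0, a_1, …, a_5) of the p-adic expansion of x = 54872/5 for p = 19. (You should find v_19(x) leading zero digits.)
(a_0, …, a_5) = (0, 0, 0, 13, 7, 11)

v_19(54872/5) = 3, so a_0 = ... = a_2 = 0. Factor out: x = 19^3 · u with u = 8/5 a unit in ℤ_19. Expand u iteratively via a_{v+i} = u_i mod 19, u_{i+1} = (u_i − a_{v+i})/19:
  u_0 = 8/5;  a_3 = 13;  u_1 = (u_0 − 13)/19 = -3/5
  u_1 = -3/5;  a_4 = 7;  u_2 = (u_1 − 7)/19 = -2/5
  u_2 = -2/5;  a_5 = 11;  u_3 = (u_2 − 11)/19 = -3/5
Digits: (0, 0, 0, 13, 7, 11).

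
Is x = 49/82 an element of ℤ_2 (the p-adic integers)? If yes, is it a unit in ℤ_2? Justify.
x ∉ ℤ_2 (v_2(x) = -1 < 0)

ℤ_2 = {x ∈ ℚ_2 : v_2(x) ≥ 0} and ℤ_2^× = {x ∈ ℤ_2 : v_2(x) = 0}. Here v_2(49/82) = v_2(num) − v_2(den) = -1; compare against these criteria.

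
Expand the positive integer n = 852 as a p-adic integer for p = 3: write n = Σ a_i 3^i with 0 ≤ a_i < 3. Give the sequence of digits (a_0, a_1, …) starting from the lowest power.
(a_0, a_1, …) = (0, 2, 1, 1, 1, 0, 1)

Repeated division by 3 gives the digits low-to-high: 852 = 2·3^1 + 1·3^2 + 1·3^3 + 1·3^4 + 1·3^6. Digit sequence: (0, 2, 1, 1, 1, 0, 1).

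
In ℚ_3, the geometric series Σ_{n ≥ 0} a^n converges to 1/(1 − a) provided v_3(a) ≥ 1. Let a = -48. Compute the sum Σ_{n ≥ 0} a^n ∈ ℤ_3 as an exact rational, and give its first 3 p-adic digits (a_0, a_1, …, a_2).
Σ a^n = 1/(1 − a) = 1/49;  first 3 digits = (1, 2, 1)

v_3(a) = 1 ≥ 1, so the series converges in ℤ_3 to 1/(1 − a) = 1/(1 − (-48)) = 1/49. Expand this rational in ℤ_3: compute digits iteratively via d_i = x_i mod 3, x_{i+1} = (x_i − d_i)/3. The first 3 digits are (1, 2, 1).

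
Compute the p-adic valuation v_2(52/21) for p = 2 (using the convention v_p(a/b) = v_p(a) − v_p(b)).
v_2(52/21) = 2

Factor powers of 2 from the numerator and denominator of the reduced fraction: 52 = 2^2 · 13 and 21 = 2^0 · 21. Apply v_p(a/b) = v_p(a) − v_p(b): v_2(52/21) = 2 − 0 = 2.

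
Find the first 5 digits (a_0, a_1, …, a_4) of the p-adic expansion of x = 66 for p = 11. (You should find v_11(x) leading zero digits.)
(a_0, …, a_4) = (0, 6, 0, 0, 0)

v_11(66) = 1, so a_0 = ... = a_0 = 0. Factor out: x = 11^1 · u with u = 6 a unit in ℤ_11. Expand u iteratively via a_{v+i} = u_i mod 11, u_{i+1} = (u_i − a_{v+i})/11:
  u_0 = 6;  a_1 = 6;  u_1 = (u_0 − 6)/11 = 0
  u_1 = 0;  a_2 = 0;  u_2 = (u_1 − 0)/11 = 0
  u_2 = 0;  a_3 = 0;  u_3 = (u_2 − 0)/11 = 0
  u_3 = 0;  a_4 = 0;  u_4 = (u_3 − 0)/11 = 0
Digits: (0, 6, 0, 0, 0).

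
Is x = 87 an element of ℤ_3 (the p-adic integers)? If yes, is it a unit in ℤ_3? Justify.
x ∈ ℤ_3 but not a unit; v_3(x) = 1 > 0

ℤ_3 = {x ∈ ℚ_3 : v_3(x) ≥ 0} and ℤ_3^× = {x ∈ ℤ_3 : v_3(x) = 0}. Here v_3(87) = v_3(num) − v_3(den) = 1; compare against these criteria.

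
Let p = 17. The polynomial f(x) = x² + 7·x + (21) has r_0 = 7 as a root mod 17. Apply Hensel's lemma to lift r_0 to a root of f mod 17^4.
r_3 = 82559 (mod 83521)

Hensel: r_{i+1} = r_i − f(r_i)·(f′(r_i))^{-1} mod 17^{i+2}, f′(x) = 2x + 7. Iterate:
  r_0 = 7 (mod 17)
  r_1 = 194 (mod 289)
  r_2 = 3951 (mod 4913)
  r_3 = 82559 (mod 83521)
Final: r = 82559 satisfies f(r) ≡ 0 mod 17^4.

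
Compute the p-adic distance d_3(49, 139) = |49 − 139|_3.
d_3(49, 139) = 1/9

Step 1 — x − y = 49 − 139 = -90. Step 2 — v_3(-90) = 2 (factor: -90 = −(3^2 · 10); the sign does not affect v_p). Step 3 — |x − y|_3 = 3^{-2} = 1/9.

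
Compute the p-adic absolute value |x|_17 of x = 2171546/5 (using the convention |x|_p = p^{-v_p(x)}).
|2171546/5|_17 = 1/83521

Step 1 — compute v_17(x) by factoring powers of 17 out of the numerator and denominator: v_17(2171546/5) = 4. Step 2 — apply |x|_p = p^{-v_p(x)} = 17^{-4} = 1/83521.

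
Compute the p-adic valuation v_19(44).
v_19(44) = 0

v_19(n) is the largest exponent k such that 19^k divides n. Factor out: 44 = 19^0 · 44. (Sign doesn't affect v_p.) So v_19(44) = 0.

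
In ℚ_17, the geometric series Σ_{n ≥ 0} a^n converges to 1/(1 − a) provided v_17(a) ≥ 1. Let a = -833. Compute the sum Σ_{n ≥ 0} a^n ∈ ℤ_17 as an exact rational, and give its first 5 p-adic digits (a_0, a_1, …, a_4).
Σ a^n = 1/(1 − a) = 1/834;  first 5 digits = (1, 2, 1, 13, 5)

v_17(a) = 1 ≥ 1, so the series converges in ℤ_17 to 1/(1 − a) = 1/(1 − (-833)) = 1/834. Expand this rational in ℤ_17: compute digits iteratively via d_i = x_i mod 17, x_{i+1} = (x_i − d_i)/17. The first 5 digits are (1, 2, 1, 13, 5).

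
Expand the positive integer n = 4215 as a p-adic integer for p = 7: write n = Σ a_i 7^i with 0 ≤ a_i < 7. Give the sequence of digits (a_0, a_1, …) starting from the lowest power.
(a_0, a_1, …) = (1, 0, 2, 5, 1)

Repeated division by 7 gives the digits low-to-high: 4215 = 1 + 2·7^2 + 5·7^3 + 1·7^4. Digit sequence: (1, 0, 2, 5, 1).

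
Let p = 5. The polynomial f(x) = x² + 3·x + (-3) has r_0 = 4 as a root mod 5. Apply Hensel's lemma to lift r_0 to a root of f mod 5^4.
r_3 = 229 (mod 625)

Hensel: r_{i+1} = r_i − f(r_i)·(f′(r_i))^{-1} mod 5^{i+2}, f′(x) = 2x + 3. Iterate:
  r_0 = 4 (mod 5)
  r_1 = 4 (mod 25)
  r_2 = 104 (mod 125)
  r_3 = 229 (mod 625)
Final: r = 229 satisfies f(r) ≡ 0 mod 5^4.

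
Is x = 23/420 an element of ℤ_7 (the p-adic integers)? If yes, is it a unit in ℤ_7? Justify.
x ∉ ℤ_7 (v_7(x) = -1 < 0)

ℤ_7 = {x ∈ ℚ_7 : v_7(x) ≥ 0} and ℤ_7^× = {x ∈ ℤ_7 : v_7(x) = 0}. Here v_7(23/420) = v_7(num) − v_7(den) = -1; compare against these criteria.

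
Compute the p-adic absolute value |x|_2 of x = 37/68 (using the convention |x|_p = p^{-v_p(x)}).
|37/68|_2 = 4

Step 1 — compute v_2(x) by factoring powers of 2 out of the numerator and denominator: v_2(37/68) = -2. Step 2 — apply |x|_p = p^{-v_p(x)} = 2^{2} = 4.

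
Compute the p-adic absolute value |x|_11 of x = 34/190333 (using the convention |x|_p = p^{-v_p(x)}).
|34/190333|_11 = 14641

Step 1 — compute v_11(x) by factoring powers of 11 out of the numerator and denominator: v_11(34/190333) = -4. Step 2 — apply |x|_p = p^{-v_p(x)} = 11^{4} = 14641.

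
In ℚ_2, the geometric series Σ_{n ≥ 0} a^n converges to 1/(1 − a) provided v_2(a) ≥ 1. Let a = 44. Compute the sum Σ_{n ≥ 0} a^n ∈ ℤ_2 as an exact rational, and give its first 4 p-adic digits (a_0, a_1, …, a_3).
Σ a^n = 1/(1 − a) = -1/43;  first 4 digits = (1, 0, 1, 1)

v_2(a) = 2 ≥ 1, so the series converges in ℤ_2 to 1/(1 − a) = 1/(1 − 44) = -1/43. Expand this rational in ℤ_2: compute digits iteratively via d_i = x_i mod 2, x_{i+1} = (x_i − d_i)/2. The first 4 digits are (1, 0, 1, 1).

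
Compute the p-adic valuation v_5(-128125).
v_5(-128125) = 5

v_5(n) is the largest exponent k such that 5^k divides n. Factor out: -128125 = -5^5 · 41. (Sign doesn't affect v_p.) So v_5(-128125) = 5.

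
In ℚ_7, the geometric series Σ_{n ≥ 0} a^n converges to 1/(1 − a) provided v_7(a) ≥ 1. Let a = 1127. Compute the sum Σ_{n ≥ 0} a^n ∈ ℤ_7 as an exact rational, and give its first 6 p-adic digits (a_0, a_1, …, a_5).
Σ a^n = 1/(1 − a) = -1/1126;  first 6 digits = (1, 0, 2, 3, 4, 5)

v_7(a) = 2 ≥ 1, so the series converges in ℤ_7 to 1/(1 − a) = 1/(1 − 1127) = -1/1126. Expand this rational in ℤ_7: compute digits iteratively via d_i = x_i mod 7, x_{i+1} = (x_i − d_i)/7. The first 6 digits are (1, 0, 2, 3, 4, 5).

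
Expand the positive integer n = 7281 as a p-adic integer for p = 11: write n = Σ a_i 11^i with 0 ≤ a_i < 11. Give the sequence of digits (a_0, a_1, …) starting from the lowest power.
(a_0, a_1, …) = (10, 1, 5, 5)

Repeated division by 11 gives the digits low-to-high: 7281 = 10 + 1·11^1 + 5·11^2 + 5·11^3. Digit sequence: (10, 1, 5, 5).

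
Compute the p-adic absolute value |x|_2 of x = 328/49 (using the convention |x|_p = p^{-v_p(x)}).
|328/49|_2 = 1/8

Step 1 — compute v_2(x) by factoring powers of 2 out of the numerator and denominator: v_2(328/49) = 3. Step 2 — apply |x|_p = p^{-v_p(x)} = 2^{-3} = 1/8.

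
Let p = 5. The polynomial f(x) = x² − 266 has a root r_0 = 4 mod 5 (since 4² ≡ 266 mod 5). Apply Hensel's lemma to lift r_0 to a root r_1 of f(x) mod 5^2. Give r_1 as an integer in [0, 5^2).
r_1 = 4 (mod 25)

Hensel's recurrence: r_{i+1} = r_i − f(r_i)·(f′(r_i))^{-1} mod 5^{i+2}, with f′(x) = 2x. Iterate:
  r_0 = 4 (mod 5)
  r_1 = 4 (mod 25)
Final: r_1 = 4, and one checks f(r_1) ≡ 0 mod 5^2.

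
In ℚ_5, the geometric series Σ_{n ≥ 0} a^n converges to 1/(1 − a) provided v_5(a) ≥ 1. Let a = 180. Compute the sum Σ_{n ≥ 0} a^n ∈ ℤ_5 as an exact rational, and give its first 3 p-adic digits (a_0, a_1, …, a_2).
Σ a^n = 1/(1 − a) = -1/179;  first 3 digits = (1, 1, 3)

v_5(a) = 1 ≥ 1, so the series converges in ℤ_5 to 1/(1 − a) = 1/(1 − 180) = -1/179. Expand this rational in ℤ_5: compute digits iteratively via d_i = x_i mod 5, x_{i+1} = (x_i − d_i)/5. The first 3 digits are (1, 1, 3).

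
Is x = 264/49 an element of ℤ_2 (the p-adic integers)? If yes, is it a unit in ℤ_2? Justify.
x ∈ ℤ_2 but not a unit; v_2(x) = 3 > 0

ℤ_2 = {x ∈ ℚ_2 : v_2(x) ≥ 0} and ℤ_2^× = {x ∈ ℤ_2 : v_2(x) = 0}. Here v_2(264/49) = v_2(num) − v_2(den) = 3; compare against these criteria.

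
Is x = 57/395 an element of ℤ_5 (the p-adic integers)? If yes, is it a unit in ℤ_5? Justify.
x ∉ ℤ_5 (v_5(x) = -1 < 0)

ℤ_5 = {x ∈ ℚ_5 : v_5(x) ≥ 0} and ℤ_5^× = {x ∈ ℤ_5 : v_5(x) = 0}. Here v_5(57/395) = v_5(num) − v_5(den) = -1; compare against these criteria.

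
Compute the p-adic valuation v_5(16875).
v_5(16875) = 4

v_5(n) is the largest exponent k such that 5^k divides n. Factor out: 16875 = 5^4 · 27. (Sign doesn't affect v_p.) So v_5(16875) = 4.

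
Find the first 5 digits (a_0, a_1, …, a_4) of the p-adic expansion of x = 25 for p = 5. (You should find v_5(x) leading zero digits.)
(a_0, …, a_4) = (0, 0, 1, 0, 0)

v_5(25) = 2, so a_0 = ... = a_1 = 0. Factor out: x = 5^2 · u with u = 1 a unit in ℤ_5. Expand u iteratively via a_{v+i} = u_i mod 5, u_{i+1} = (u_i − a_{v+i})/5:
  u_0 = 1;  a_2 = 1;  u_1 = (u_0 − 1)/5 = 0
  u_1 = 0;  a_3 = 0;  u_2 = (u_1 − 0)/5 = 0
  u_2 = 0;  a_4 = 0;  u_3 = (u_2 − 0)/5 = 0
Digits: (0, 0, 1, 0, 0).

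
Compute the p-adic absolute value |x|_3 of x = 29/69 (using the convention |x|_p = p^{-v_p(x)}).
|29/69|_3 = 3

Step 1 — compute v_3(x) by factoring powers of 3 out of the numerator and denominator: v_3(29/69) = -1. Step 2 — apply |x|_p = p^{-v_p(x)} = 3^{1} = 3.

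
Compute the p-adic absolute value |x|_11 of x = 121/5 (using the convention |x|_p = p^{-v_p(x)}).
|121/5|_11 = 1/121

Step 1 — compute v_11(x) by factoring powers of 11 out of the numerator and denominator: v_11(121/5) = 2. Step 2 — apply |x|_p = p^{-v_p(x)} = 11^{-2} = 1/121.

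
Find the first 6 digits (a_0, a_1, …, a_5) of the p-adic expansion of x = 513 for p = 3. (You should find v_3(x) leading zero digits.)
(a_0, …, a_5) = (0, 0, 0, 1, 0, 2)

v_3(513) = 3, so a_0 = ... = a_2 = 0. Factor out: x = 3^3 · u with u = 19 a unit in ℤ_3. Expand u iteratively via a_{v+i} = u_i mod 3, u_{i+1} = (u_i − a_{v+i})/3:
  u_0 = 19;  a_3 = 1;  u_1 = (u_0 − 1)/3 = 6
  u_1 = 6;  a_4 = 0;  u_2 = (u_1 − 0)/3 = 2
  u_2 = 2;  a_5 = 2;  u_3 = (u_2 − 2)/3 = 0
Digits: (0, 0, 0, 1, 0, 2).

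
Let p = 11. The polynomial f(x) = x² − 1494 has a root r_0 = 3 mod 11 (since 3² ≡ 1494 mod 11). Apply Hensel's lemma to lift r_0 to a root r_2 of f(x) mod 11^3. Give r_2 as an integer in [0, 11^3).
r_2 = 190 (mod 1331)

Hensel's recurrence: r_{i+1} = r_i − f(r_i)·(f′(r_i))^{-1} mod 11^{i+2}, with f′(x) = 2x. Iterate:
  r_0 = 3 (mod 11)
  r_1 = 69 (mod 121)
  r_2 = 190 (mod 1331)
Final: r_2 = 190, and one checks f(r_2) ≡ 0 mod 11^3.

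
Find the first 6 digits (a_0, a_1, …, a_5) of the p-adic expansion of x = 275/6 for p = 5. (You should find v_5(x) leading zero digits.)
(a_0, …, a_5) = (0, 0, 1, 1, 4, 0)

v_5(275/6) = 2, so a_0 = ... = a_1 = 0. Factor out: x = 5^2 · u with u = 11/6 a unit in ℤ_5. Expand u iteratively via a_{v+i} = u_i mod 5, u_{i+1} = (u_i − a_{v+i})/5:
  u_0 = 11/6;  a_2 = 1;  u_1 = (u_0 − 1)/5 = 1/6
  u_1 = 1/6;  a_3 = 1;  u_2 = (u_1 − 1)/5 = -1/6
  u_2 = -1/6;  a_4 = 4;  u_3 = (u_2 − 4)/5 = -5/6
  u_3 = -5/6;  a_5 = 0;  u_4 = (u_3 − 0)/5 = -1/6
Digits: (0, 0, 1, 1, 4, 0).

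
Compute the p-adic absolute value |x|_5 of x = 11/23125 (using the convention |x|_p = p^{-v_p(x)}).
|11/23125|_5 = 625

Step 1 — compute v_5(x) by factoring powers of 5 out of the numerator and denominator: v_5(11/23125) = -4. Step 2 — apply |x|_p = p^{-v_p(x)} = 5^{4} = 625.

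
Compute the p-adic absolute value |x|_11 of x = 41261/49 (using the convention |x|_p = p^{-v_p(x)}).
|41261/49|_11 = 1/1331

Step 1 — compute v_11(x) by factoring powers of 11 out of the numerator and denominator: v_11(41261/49) = 3. Step 2 — apply |x|_p = p^{-v_p(x)} = 11^{-3} = 1/1331.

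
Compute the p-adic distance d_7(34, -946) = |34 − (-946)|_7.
d_7(34, -946) = 1/49

Step 1 — x − y = 34 − (-946) = 980. Step 2 — v_7(980) = 2 (factor: 980 = (7^2 · 20); the sign does not affect v_p). Step 3 — |x − y|_7 = 7^{-2} = 1/49.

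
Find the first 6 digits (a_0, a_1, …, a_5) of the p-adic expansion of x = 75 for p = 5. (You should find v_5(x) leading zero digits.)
(a_0, …, a_5) = (0, 0, 3, 0, 0, 0)

v_5(75) = 2, so a_0 = ... = a_1 = 0. Factor out: x = 5^2 · u with u = 3 a unit in ℤ_5. Expand u iteratively via a_{v+i} = u_i mod 5, u_{i+1} = (u_i − a_{v+i})/5:
  u_0 = 3;  a_2 = 3;  u_1 = (u_0 − 3)/5 = 0
  u_1 = 0;  a_3 = 0;  u_2 = (u_1 − 0)/5 = 0
  u_2 = 0;  a_4 = 0;  u_3 = (u_2 − 0)/5 = 0
  u_3 = 0;  a_5 = 0;  u_4 = (u_3 − 0)/5 = 0
Digits: (0, 0, 3, 0, 0, 0).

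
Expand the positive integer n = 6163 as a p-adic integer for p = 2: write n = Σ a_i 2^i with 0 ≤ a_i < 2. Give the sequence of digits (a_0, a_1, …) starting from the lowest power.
(a_0, a_1, …) = (1, 1, 0, 0, 1, 0, 0, 0, 0, 0, 0, 1, 1)

Repeated division by 2 gives the digits low-to-high: 6163 = 1 + 1·2^1 + 1·2^4 + 1·2^11 + 1·2^12. Digit sequence: (1, 1, 0, 0, 1, 0, 0, 0, 0, 0, 0, 1, 1).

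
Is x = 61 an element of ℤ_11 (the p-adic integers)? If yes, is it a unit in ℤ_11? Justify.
x ∈ ℤ_11^× (unit); v_11(x) = 0

ℤ_11 = {x ∈ ℚ_11 : v_11(x) ≥ 0} and ℤ_11^× = {x ∈ ℤ_11 : v_11(x) = 0}. Here v_11(61) = v_11(num) − v_11(den) = 0; compare against these criteria.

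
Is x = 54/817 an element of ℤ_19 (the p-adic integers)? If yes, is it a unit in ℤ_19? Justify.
x ∉ ℤ_19 (v_19(x) = -1 < 0)

ℤ_19 = {x ∈ ℚ_19 : v_19(x) ≥ 0} and ℤ_19^× = {x ∈ ℤ_19 : v_19(x) = 0}. Here v_19(54/817) = v_19(num) − v_19(den) = -1; compare against these criteria.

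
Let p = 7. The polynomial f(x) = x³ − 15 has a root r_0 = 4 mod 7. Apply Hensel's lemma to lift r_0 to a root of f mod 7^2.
r_1 = 4 (mod 49)

Hensel: r_{i+1} = r_i − f(r_i)/f′(r_i) mod 7^{i+2}, where f′(x) = 3x². Iterate:
  r_0 = 4 (mod 7)
  r_1 = 4 (mod 49)
Final: r = 4 with f(r) ≡ 0 mod 7^2.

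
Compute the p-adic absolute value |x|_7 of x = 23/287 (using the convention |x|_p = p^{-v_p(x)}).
|23/287|_7 = 7

Step 1 — compute v_7(x) by factoring powers of 7 out of the numerator and denominator: v_7(23/287) = -1. Step 2 — apply |x|_p = p^{-v_p(x)} = 7^{1} = 7.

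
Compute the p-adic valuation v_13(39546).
v_13(39546) = 3

v_13(n) is the largest exponent k such that 13^k divides n. Factor out: 39546 = 13^3 · 18. (Sign doesn't affect v_p.) So v_13(39546) = 3.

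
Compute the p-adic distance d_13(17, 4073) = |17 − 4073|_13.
d_13(17, 4073) = 1/169

Step 1 — x − y = 17 − 4073 = -4056. Step 2 — v_13(-4056) = 2 (factor: -4056 = −(13^2 · 24); the sign does not affect v_p). Step 3 — |x − y|_13 = 13^{-2} = 1/169.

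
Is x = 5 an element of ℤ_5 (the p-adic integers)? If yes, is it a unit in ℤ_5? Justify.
x ∈ ℤ_5 but not a unit; v_5(x) = 1 > 0

ℤ_5 = {x ∈ ℚ_5 : v_5(x) ≥ 0} and ℤ_5^× = {x ∈ ℤ_5 : v_5(x) = 0}. Here v_5(5) = v_5(num) − v_5(den) = 1; compare against these criteria.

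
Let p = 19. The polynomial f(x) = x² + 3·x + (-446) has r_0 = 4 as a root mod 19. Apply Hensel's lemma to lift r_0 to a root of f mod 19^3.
r_2 = 3652 (mod 6859)

Hensel: r_{i+1} = r_i − f(r_i)·(f′(r_i))^{-1} mod 19^{i+2}, f′(x) = 2x + 3. Iterate:
  r_0 = 4 (mod 19)
  r_1 = 42 (mod 361)
  r_2 = 3652 (mod 6859)
Final: r = 3652 satisfies f(r) ≡ 0 mod 19^3.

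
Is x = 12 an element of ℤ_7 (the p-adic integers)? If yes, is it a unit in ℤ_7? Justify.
x ∈ ℤ_7^× (unit); v_7(x) = 0

ℤ_7 = {x ∈ ℚ_7 : v_7(x) ≥ 0} and ℤ_7^× = {x ∈ ℤ_7 : v_7(x) = 0}. Here v_7(12) = v_7(num) − v_7(den) = 0; compare against these criteria.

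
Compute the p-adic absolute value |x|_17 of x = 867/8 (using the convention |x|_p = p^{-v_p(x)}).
|867/8|_17 = 1/289

Step 1 — compute v_17(x) by factoring powers of 17 out of the numerator and denominator: v_17(867/8) = 2. Step 2 — apply |x|_p = p^{-v_p(x)} = 17^{-2} = 1/289.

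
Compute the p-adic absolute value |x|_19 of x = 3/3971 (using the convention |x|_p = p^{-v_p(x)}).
|3/3971|_19 = 361

Step 1 — compute v_19(x) by factoring powers of 19 out of the numerator and denominator: v_19(3/3971) = -2. Step 2 — apply |x|_p = p^{-v_p(x)} = 19^{2} = 361.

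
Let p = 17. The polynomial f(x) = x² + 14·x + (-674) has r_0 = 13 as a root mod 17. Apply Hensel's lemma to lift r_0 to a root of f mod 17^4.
r_3 = 26414 (mod 83521)

Hensel: r_{i+1} = r_i − f(r_i)·(f′(r_i))^{-1} mod 17^{i+2}, f′(x) = 2x + 14. Iterate:
  r_0 = 13 (mod 17)
  r_1 = 115 (mod 289)
  r_2 = 1849 (mod 4913)
  r_3 = 26414 (mod 83521)
Final: r = 26414 satisfies f(r) ≡ 0 mod 17^4.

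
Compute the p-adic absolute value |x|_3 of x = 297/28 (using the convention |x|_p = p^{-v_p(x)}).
|297/28|_3 = 1/27

Step 1 — compute v_3(x) by factoring powers of 3 out of the numerator and denominator: v_3(297/28) = 3. Step 2 — apply |x|_p = p^{-v_p(x)} = 3^{-3} = 1/27.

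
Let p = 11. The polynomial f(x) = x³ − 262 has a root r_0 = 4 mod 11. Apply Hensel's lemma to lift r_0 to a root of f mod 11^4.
r_3 = 8463 (mod 14641)

Hensel: r_{i+1} = r_i − f(r_i)/f′(r_i) mod 11^{i+2}, where f′(x) = 3x². Iterate:
  r_0 = 4 (mod 11)
  r_1 = 114 (mod 121)
  r_2 = 477 (mod 1331)
  r_3 = 8463 (mod 14641)
Final: r = 8463 with f(r) ≡ 0 mod 11^4.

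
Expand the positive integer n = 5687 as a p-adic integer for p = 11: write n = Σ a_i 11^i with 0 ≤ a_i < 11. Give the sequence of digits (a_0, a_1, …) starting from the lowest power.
(a_0, a_1, …) = (0, 0, 3, 4)

Repeated division by 11 gives the digits low-to-high: 5687 = 3·11^2 + 4·11^3. Digit sequence: (0, 0, 3, 4).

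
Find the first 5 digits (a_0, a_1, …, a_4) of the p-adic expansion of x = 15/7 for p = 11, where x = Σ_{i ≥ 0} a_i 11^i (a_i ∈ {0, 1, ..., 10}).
(a_0, …, a_4) = (10, 4, 9, 7, 4)

v_11(15/7) = 0 (numerator and denominator both coprime to 11), so x ∈ ℤ_11^×. Compute digits iteratively via a_i = x_i mod 11, x_{i+1} = (x_i − a_i)/11, with x_0 = x:
  x_0 = 15/7;  a_0 = 10;  x_1 = (x_0 − 10)/11 = -5/7
  x_1 = -5/7;  a_1 = 4;  x_2 = (x_1 − 4)/11 = -3/7
  x_2 = -3/7;  a_2 = 9;  x_3 = (x_2 − 9)/11 = -6/7
  x_3 = -6/7;  a_3 = 7;  x_4 = (x_3 − 7)/11 = -5/7
  x_4 = -5/7;  a_4 = 4;  x_5 = (x_4 − 4)/11 = -3/7
Digits: (10, 4, 9, 7, 4).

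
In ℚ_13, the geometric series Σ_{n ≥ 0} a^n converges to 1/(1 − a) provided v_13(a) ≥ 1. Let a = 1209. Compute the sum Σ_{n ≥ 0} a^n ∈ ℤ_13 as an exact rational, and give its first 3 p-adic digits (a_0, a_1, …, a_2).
Σ a^n = 1/(1 − a) = -1/1208;  first 3 digits = (1, 2, 11)

v_13(a) = 1 ≥ 1, so the series converges in ℤ_13 to 1/(1 − a) = 1/(1 − 1209) = -1/1208. Expand this rational in ℤ_13: compute digits iteratively via d_i = x_i mod 13, x_{i+1} = (x_i − d_i)/13. The first 3 digits are (1, 2, 11).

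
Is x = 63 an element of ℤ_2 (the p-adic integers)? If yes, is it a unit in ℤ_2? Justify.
x ∈ ℤ_2^× (unit); v_2(x) = 0

ℤ_2 = {x ∈ ℚ_2 : v_2(x) ≥ 0} and ℤ_2^× = {x ∈ ℤ_2 : v_2(x) = 0}. Here v_2(63) = v_2(num) − v_2(den) = 0; compare against these criteria.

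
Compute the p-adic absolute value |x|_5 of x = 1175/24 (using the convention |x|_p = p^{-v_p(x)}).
|1175/24|_5 = 1/25

Step 1 — compute v_5(x) by factoring powers of 5 out of the numerator and denominator: v_5(1175/24) = 2. Step 2 — apply |x|_p = p^{-v_p(x)} = 5^{-2} = 1/25.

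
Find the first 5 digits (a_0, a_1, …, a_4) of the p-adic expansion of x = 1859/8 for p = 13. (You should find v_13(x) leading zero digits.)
(a_0, …, a_4) = (0, 0, 3, 8, 1)

v_13(1859/8) = 2, so a_0 = ... = a_1 = 0. Factor out: x = 13^2 · u with u = 11/8 a unit in ℤ_13. Expand u iteratively via a_{v+i} = u_i mod 13, u_{i+1} = (u_i − a_{v+i})/13:
  u_0 = 11/8;  a_2 = 3;  u_1 = (u_0 − 3)/13 = -1/8
  u_1 = -1/8;  a_3 = 8;  u_2 = (u_1 − 8)/13 = -5/8
  u_2 = -5/8;  a_4 = 1;  u_3 = (u_2 − 1)/13 = -1/8
Digits: (0, 0, 3, 8, 1).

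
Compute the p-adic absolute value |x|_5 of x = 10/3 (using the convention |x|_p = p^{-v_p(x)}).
|10/3|_5 = 1/5

Step 1 — compute v_5(x) by factoring powers of 5 out of the numerator and denominator: v_5(10/3) = 1. Step 2 — apply |x|_p = p^{-v_p(x)} = 5^{-1} = 1/5.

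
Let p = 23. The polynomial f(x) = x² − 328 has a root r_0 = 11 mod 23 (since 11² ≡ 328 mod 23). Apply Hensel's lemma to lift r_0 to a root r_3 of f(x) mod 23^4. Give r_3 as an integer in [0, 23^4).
r_3 = 256898 (mod 279841)

Hensel's recurrence: r_{i+1} = r_i − f(r_i)·(f′(r_i))^{-1} mod 23^{i+2}, with f′(x) = 2x. Iterate:
  r_0 = 11 (mod 23)
  r_1 = 333 (mod 529)
  r_2 = 1391 (mod 12167)
  r_3 = 256898 (mod 279841)
Final: r_3 = 256898, and one checks f(r_3) ≡ 0 mod 23^4.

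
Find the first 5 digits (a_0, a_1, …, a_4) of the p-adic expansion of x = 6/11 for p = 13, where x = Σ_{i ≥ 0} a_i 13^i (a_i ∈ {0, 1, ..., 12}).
(a_0, …, a_4) = (10, 4, 2, 1, 7)

v_13(6/11) = 0 (numerator and denominator both coprime to 13), so x ∈ ℤ_13^×. Compute digits iteratively via a_i = x_i mod 13, x_{i+1} = (x_i − a_i)/13, with x_0 = x:
  x_0 = 6/11;  a_0 = 10;  x_1 = (x_0 − 10)/13 = -8/11
  x_1 = -8/11;  a_1 = 4;  x_2 = (x_1 − 4)/13 = -4/11
  x_2 = -4/11;  a_2 = 2;  x_3 = (x_2 − 2)/13 = -2/11
  x_3 = -2/11;  a_3 = 1;  x_4 = (x_3 − 1)/13 = -1/11
  x_4 = -1/11;  a_4 = 7;  x_5 = (x_4 − 7)/13 = -6/11
Digits: (10, 4, 2, 1, 7).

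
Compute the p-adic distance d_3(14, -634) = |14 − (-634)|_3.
d_3(14, -634) = 1/81

Step 1 — x − y = 14 − (-634) = 648. Step 2 — v_3(648) = 4 (factor: 648 = (3^4 · 8); the sign does not affect v_p). Step 3 — |x − y|_3 = 3^{-4} = 1/81.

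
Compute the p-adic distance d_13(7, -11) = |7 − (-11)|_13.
d_13(7, -11) = 1

Step 1 — x − y = 7 − (-11) = 18. Step 2 — v_13(18) = 0 (factor: 18 = (13^0 · 18); the sign does not affect v_p). Step 3 — |x − y|_13 = 13^{0} = 1.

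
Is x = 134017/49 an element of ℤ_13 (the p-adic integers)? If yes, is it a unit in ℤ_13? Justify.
x ∈ ℤ_13 but not a unit; v_13(x) = 3 > 0

ℤ_13 = {x ∈ ℚ_13 : v_13(x) ≥ 0} and ℤ_13^× = {x ∈ ℤ_13 : v_13(x) = 0}. Here v_13(134017/49) = v_13(num) − v_13(den) = 3; compare against these criteria.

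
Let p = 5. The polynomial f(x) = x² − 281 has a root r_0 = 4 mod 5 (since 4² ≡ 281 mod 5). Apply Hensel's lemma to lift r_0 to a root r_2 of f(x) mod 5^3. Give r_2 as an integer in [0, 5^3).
r_2 = 34 (mod 125)

Hensel's recurrence: r_{i+1} = r_i − f(r_i)·(f′(r_i))^{-1} mod 5^{i+2}, with f′(x) = 2x. Iterate:
  r_0 = 4 (mod 5)
  r_1 = 9 (mod 25)
  r_2 = 34 (mod 125)
Final: r_2 = 34, and one checks f(r_2) ≡ 0 mod 5^3.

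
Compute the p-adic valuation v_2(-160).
v_2(-160) = 5

v_2(n) is the largest exponent k such that 2^k divides n. Factor out: -160 = -2^5 · 5. (Sign doesn't affect v_p.) So v_2(-160) = 5.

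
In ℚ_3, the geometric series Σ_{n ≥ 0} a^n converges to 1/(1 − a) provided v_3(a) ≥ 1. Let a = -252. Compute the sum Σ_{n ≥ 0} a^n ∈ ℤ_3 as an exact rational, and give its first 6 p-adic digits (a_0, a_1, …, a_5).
Σ a^n = 1/(1 − a) = 1/253;  first 6 digits = (1, 0, 2, 2, 0, 2)

v_3(a) = 2 ≥ 1, so the series converges in ℤ_3 to 1/(1 − a) = 1/(1 − (-252)) = 1/253. Expand this rational in ℤ_3: compute digits iteratively via d_i = x_i mod 3, x_{i+1} = (x_i − d_i)/3. The first 6 digits are (1, 0, 2, 2, 0, 2).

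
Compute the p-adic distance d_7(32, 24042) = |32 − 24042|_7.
d_7(32, 24042) = 1/2401

Step 1 — x − y = 32 − 24042 = -24010. Step 2 — v_7(-24010) = 4 (factor: -24010 = −(7^4 · 10); the sign does not affect v_p). Step 3 — |x − y|_7 = 7^{-4} = 1/2401.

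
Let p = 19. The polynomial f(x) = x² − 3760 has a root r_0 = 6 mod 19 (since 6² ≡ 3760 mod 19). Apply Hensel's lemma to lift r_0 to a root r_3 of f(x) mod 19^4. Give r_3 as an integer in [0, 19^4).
r_3 = 45321 (mod 130321)

Hensel's recurrence: r_{i+1} = r_i − f(r_i)·(f′(r_i))^{-1} mod 19^{i+2}, with f′(x) = 2x. Iterate:
  r_0 = 6 (mod 19)
  r_1 = 196 (mod 361)
  r_2 = 4167 (mod 6859)
  r_3 = 45321 (mod 130321)
Final: r_3 = 45321, and one checks f(r_3) ≡ 0 mod 19^4.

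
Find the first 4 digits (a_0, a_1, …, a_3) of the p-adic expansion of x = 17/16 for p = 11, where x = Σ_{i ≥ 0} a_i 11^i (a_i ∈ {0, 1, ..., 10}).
(a_0, …, a_3) = (10, 4, 3, 10)

v_11(17/16) = 0 (numerator and denominator both coprime to 11), so x ∈ ℤ_11^×. Compute digits iteratively via a_i = x_i mod 11, x_{i+1} = (x_i − a_i)/11, with x_0 = x:
  x_0 = 17/16;  a_0 = 10;  x_1 = (x_0 − 10)/11 = -13/16
  x_1 = -13/16;  a_1 = 4;  x_2 = (x_1 − 4)/11 = -7/16
  x_2 = -7/16;  a_2 = 3;  x_3 = (x_2 − 3)/11 = -5/16
  x_3 = -5/16;  a_3 = 10;  x_4 = (x_3 − 10)/11 = -15/16
Digits: (10, 4, 3, 10).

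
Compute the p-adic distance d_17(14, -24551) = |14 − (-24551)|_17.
d_17(14, -24551) = 1/4913

Step 1 — x − y = 14 − (-24551) = 24565. Step 2 — v_17(24565) = 3 (factor: 24565 = (17^3 · 5); the sign does not affect v_p). Step 3 — |x − y|_17 = 17^{-3} = 1/4913.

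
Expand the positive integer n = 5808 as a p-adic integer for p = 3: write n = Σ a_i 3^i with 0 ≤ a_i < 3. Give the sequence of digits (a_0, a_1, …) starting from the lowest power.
(a_0, a_1, …) = (0, 1, 0, 2, 2, 2, 1, 2)

Repeated division by 3 gives the digits low-to-high: 5808 = 1·3^1 + 2·3^3 + 2·3^4 + 2·3^5 + 1·3^6 + 2·3^7. Digit sequence: (0, 1, 0, 2, 2, 2, 1, 2).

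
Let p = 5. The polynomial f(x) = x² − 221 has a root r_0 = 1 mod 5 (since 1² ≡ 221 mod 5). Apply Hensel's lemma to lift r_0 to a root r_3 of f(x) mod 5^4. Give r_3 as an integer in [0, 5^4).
r_3 = 186 (mod 625)

Hensel's recurrence: r_{i+1} = r_i − f(r_i)·(f′(r_i))^{-1} mod 5^{i+2}, with f′(x) = 2x. Iterate:
  r_0 = 1 (mod 5)
  r_1 = 11 (mod 25)
  r_2 = 61 (mod 125)
  r_3 = 186 (mod 625)
Final: r_3 = 186, and one checks f(r_3) ≡ 0 mod 5^4.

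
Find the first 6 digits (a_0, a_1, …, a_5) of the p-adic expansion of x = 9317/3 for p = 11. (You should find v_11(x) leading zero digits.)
(a_0, …, a_5) = (0, 0, 0, 6, 7, 3)

v_11(9317/3) = 3, so a_0 = ... = a_2 = 0. Factor out: x = 11^3 · u with u = 7/3 a unit in ℤ_11. Expand u iteratively via a_{v+i} = u_i mod 11, u_{i+1} = (u_i − a_{v+i})/11:
  u_0 = 7/3;  a_3 = 6;  u_1 = (u_0 − 6)/11 = -1/3
  u_1 = -1/3;  a_4 = 7;  u_2 = (u_1 − 7)/11 = -2/3
  u_2 = -2/3;  a_5 = 3;  u_3 = (u_2 − 3)/11 = -1/3
Digits: (0, 0, 0, 6, 7, 3).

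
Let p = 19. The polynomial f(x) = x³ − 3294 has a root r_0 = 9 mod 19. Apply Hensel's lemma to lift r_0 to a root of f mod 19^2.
r_1 = 180 (mod 361)

Hensel: r_{i+1} = r_i − f(r_i)/f′(r_i) mod 19^{i+2}, where f′(x) = 3x². Iterate:
  r_0 = 9 (mod 19)
  r_1 = 180 (mod 361)
Final: r = 180 with f(r) ≡ 0 mod 19^2.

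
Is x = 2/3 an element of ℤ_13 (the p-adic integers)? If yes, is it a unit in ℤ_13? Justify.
x ∈ ℤ_13^× (unit); v_13(x) = 0

ℤ_13 = {x ∈ ℚ_13 : v_13(x) ≥ 0} and ℤ_13^× = {x ∈ ℤ_13 : v_13(x) = 0}. Here v_13(2/3) = v_13(num) − v_13(den) = 0; compare against these criteria.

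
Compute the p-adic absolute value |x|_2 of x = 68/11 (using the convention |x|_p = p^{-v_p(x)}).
|68/11|_2 = 1/4

Step 1 — compute v_2(x) by factoring powers of 2 out of the numerator and denominator: v_2(68/11) = 2. Step 2 — apply |x|_p = p^{-v_p(x)} = 2^{-2} = 1/4.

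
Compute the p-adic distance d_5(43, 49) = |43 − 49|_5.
d_5(43, 49) = 1

Step 1 — x − y = 43 − 49 = -6. Step 2 — v_5(-6) = 0 (factor: -6 = −(5^0 · 6); the sign does not affect v_p). Step 3 — |x − y|_5 = 5^{0} = 1.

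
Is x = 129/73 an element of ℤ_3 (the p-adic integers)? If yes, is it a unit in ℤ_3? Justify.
x ∈ ℤ_3 but not a unit; v_3(x) = 1 > 0

ℤ_3 = {x ∈ ℚ_3 : v_3(x) ≥ 0} and ℤ_3^× = {x ∈ ℤ_3 : v_3(x) = 0}. Here v_3(129/73) = v_3(num) − v_3(den) = 1; compare against these criteria.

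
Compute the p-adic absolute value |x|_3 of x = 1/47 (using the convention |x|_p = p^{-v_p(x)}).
|1/47|_3 = 1

Step 1 — compute v_3(x) by factoring powers of 3 out of the numerator and denominator: v_3(1/47) = 0. Step 2 — apply |x|_p = p^{-v_p(x)} = 3^{0} = 1.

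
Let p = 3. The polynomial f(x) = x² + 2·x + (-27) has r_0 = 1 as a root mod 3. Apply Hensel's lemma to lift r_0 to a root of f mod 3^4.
r_3 = 25 (mod 81)

Hensel: r_{i+1} = r_i − f(r_i)·(f′(r_i))^{-1} mod 3^{i+2}, f′(x) = 2x + 2. Iterate:
  r_0 = 1 (mod 3)
  r_1 = 7 (mod 9)
  r_2 = 25 (mod 27)
  r_3 = 25 (mod 81)
Final: r = 25 satisfies f(r) ≡ 0 mod 3^4.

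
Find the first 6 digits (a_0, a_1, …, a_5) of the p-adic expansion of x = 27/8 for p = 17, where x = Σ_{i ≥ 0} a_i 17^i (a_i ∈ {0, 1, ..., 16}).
(a_0, …, a_5) = (14, 10, 10, 10, 10, 10)

v_17(27/8) = 0 (numerator and denominator both coprime to 17), so x ∈ ℤ_17^×. Compute digits iteratively via a_i = x_i mod 17, x_{i+1} = (x_i − a_i)/17, with x_0 = x:
  x_0 = 27/8;  a_0 = 14;  x_1 = (x_0 − 14)/17 = -5/8
  x_1 = -5/8;  a_1 = 10;  x_2 = (x_1 − 10)/17 = -5/8
  x_2 = -5/8;  a_2 = 10;  x_3 = (x_2 − 10)/17 = -5/8
  x_3 = -5/8;  a_3 = 10;  x_4 = (x_3 − 10)/17 = -5/8
  x_4 = -5/8;  a_4 = 10;  x_5 = (x_4 − 10)/17 = -5/8
  x_5 = -5/8;  a_5 = 10;  x_6 = (x_5 − 10)/17 = -5/8
Digits: (14, 10, 10, 10, 10, 10).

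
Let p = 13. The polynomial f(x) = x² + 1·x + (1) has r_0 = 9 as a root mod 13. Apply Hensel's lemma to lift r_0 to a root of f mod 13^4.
r_3 = 7627 (mod 28561)

Hensel: r_{i+1} = r_i − f(r_i)·(f′(r_i))^{-1} mod 13^{i+2}, f′(x) = 2x + 1. Iterate:
  r_0 = 9 (mod 13)
  r_1 = 22 (mod 169)
  r_2 = 1036 (mod 2197)
  r_3 = 7627 (mod 28561)
Final: r = 7627 satisfies f(r) ≡ 0 mod 13^4.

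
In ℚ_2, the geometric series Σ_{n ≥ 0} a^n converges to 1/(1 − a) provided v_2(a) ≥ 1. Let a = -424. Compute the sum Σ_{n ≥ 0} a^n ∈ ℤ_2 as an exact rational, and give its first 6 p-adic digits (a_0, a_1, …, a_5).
Σ a^n = 1/(1 − a) = 1/425;  first 6 digits = (1, 0, 0, 1, 1, 0)

v_2(a) = 3 ≥ 1, so the series converges in ℤ_2 to 1/(1 − a) = 1/(1 − (-424)) = 1/425. Expand this rational in ℤ_2: compute digits iteratively via d_i = x_i mod 2, x_{i+1} = (x_i − d_i)/2. The first 6 digits are (1, 0, 0, 1, 1, 0).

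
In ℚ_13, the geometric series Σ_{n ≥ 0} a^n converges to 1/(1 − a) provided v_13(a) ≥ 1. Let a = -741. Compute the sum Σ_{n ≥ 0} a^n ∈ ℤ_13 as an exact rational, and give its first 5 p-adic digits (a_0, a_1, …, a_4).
Σ a^n = 1/(1 − a) = 1/742;  first 5 digits = (1, 8, 7, 7, 9)

v_13(a) = 1 ≥ 1, so the series converges in ℤ_13 to 1/(1 − a) = 1/(1 − (-741)) = 1/742. Expand this rational in ℤ_13: compute digits iteratively via d_i = x_i mod 13, x_{i+1} = (x_i − d_i)/13. The first 5 digits are (1, 8, 7, 7, 9).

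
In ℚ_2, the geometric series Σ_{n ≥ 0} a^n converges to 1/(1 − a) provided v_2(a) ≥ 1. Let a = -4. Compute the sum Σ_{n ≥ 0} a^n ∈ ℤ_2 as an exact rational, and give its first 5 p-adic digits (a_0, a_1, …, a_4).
Σ a^n = 1/(1 − a) = 1/5;  first 5 digits = (1, 0, 1, 1, 0)

v_2(a) = 2 ≥ 1, so the series converges in ℤ_2 to 1/(1 − a) = 1/(1 − (-4)) = 1/5. Expand this rational in ℤ_2: compute digits iteratively via d_i = x_i mod 2, x_{i+1} = (x_i − d_i)/2. The first 5 digits are (1, 0, 1, 1, 0).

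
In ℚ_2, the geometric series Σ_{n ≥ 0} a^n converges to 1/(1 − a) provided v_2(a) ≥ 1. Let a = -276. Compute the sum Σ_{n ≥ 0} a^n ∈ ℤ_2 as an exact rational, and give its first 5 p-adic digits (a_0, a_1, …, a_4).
Σ a^n = 1/(1 − a) = 1/277;  first 5 digits = (1, 0, 1, 1, 1)

v_2(a) = 2 ≥ 1, so the series converges in ℤ_2 to 1/(1 − a) = 1/(1 − (-276)) = 1/277. Expand this rational in ℤ_2: compute digits iteratively via d_i = x_i mod 2, x_{i+1} = (x_i − d_i)/2. The first 5 digits are (1, 0, 1, 1, 1).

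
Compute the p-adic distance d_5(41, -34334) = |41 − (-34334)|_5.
d_5(41, -34334) = 1/3125

Step 1 — x − y = 41 − (-34334) = 34375. Step 2 — v_5(34375) = 5 (factor: 34375 = (5^5 · 11); the sign does not affect v_p). Step 3 — |x − y|_5 = 5^{-5} = 1/3125.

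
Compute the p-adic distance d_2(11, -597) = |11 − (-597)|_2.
d_2(11, -597) = 1/32

Step 1 — x − y = 11 − (-597) = 608. Step 2 — v_2(608) = 5 (factor: 608 = (2^5 · 19); the sign does not affect v_p). Step 3 — |x − y|_2 = 2^{-5} = 1/32.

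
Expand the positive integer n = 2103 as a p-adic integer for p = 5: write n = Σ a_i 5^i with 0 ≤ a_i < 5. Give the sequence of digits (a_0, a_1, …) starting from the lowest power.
(a_0, a_1, …) = (3, 0, 4, 1, 3)

Repeated division by 5 gives the digits low-to-high: 2103 = 3 + 4·5^2 + 1·5^3 + 3·5^4. Digit sequence: (3, 0, 4, 1, 3).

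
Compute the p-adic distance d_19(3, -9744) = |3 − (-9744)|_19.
d_19(3, -9744) = 1/361

Step 1 — x − y = 3 − (-9744) = 9747. Step 2 — v_19(9747) = 2 (factor: 9747 = (19^2 · 27); the sign does not affect v_p). Step 3 — |x − y|_19 = 19^{-2} = 1/361.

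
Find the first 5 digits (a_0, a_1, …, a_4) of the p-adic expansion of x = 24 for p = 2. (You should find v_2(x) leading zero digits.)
(a_0, …, a_4) = (0, 0, 0, 1, 1)

v_2(24) = 3, so a_0 = ... = a_2 = 0. Factor out: x = 2^3 · u with u = 3 a unit in ℤ_2. Expand u iteratively via a_{v+i} = u_i mod 2, u_{i+1} = (u_i − a_{v+i})/2:
  u_0 = 3;  a_3 = 1;  u_1 = (u_0 − 1)/2 = 1
  u_1 = 1;  a_4 = 1;  u_2 = (u_1 − 1)/2 = 0
Digits: (0, 0, 0, 1, 1).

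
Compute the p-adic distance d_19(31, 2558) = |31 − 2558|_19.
d_19(31, 2558) = 1/361

Step 1 — x − y = 31 − 2558 = -2527. Step 2 — v_19(-2527) = 2 (factor: -2527 = −(19^2 · 7); the sign does not affect v_p). Step 3 — |x − y|_19 = 19^{-2} = 1/361.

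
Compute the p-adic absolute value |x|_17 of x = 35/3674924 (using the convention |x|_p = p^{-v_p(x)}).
|35/3674924|_17 = 83521

Step 1 — compute v_17(x) by factoring powers of 17 out of the numerator and denominator: v_17(35/3674924) = -4. Step 2 — apply |x|_p = p^{-v_p(x)} = 17^{4} = 83521.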